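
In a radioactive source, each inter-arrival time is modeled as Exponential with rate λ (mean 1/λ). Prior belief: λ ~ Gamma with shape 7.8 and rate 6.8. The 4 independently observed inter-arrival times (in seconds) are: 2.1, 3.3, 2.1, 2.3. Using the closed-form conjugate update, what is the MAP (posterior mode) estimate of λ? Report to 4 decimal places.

0.6506

With a Gamma(shape α, rate β) prior on the exponential rate λ, the posterior after n observations with total T = Σxᵢ is Gamma(α+n, β+T).
Sum of observations T = 9.8 seconds; n = 4.
Posterior: Gamma(7.8+4, 6.8+9.8) = Gamma(11.8, 16.6).
Mode = (α−1)/β = 0.6506.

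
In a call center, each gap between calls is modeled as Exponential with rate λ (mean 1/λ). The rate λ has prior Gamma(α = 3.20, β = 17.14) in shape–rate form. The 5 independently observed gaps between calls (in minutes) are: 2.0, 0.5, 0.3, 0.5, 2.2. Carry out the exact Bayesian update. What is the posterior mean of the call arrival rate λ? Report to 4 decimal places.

0.3622

With a Gamma(shape α, rate β) prior on the exponential rate λ, the posterior after n observations with total T = Σxᵢ is Gamma(α+n, β+T).
Sum of observations T = 5.5 minutes; n = 5.
Posterior: Gamma(3.20+5, 17.14+5.5) = Gamma(8.20, 22.64).
Posterior mean of λ = α/β = 8.20/22.64 = 0.3622.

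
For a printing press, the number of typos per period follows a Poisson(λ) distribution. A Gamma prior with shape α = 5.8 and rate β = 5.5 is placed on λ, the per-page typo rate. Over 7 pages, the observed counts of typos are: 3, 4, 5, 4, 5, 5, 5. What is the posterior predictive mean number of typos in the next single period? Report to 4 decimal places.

With a Gamma(shape α, rate β) prior, the Poisson likelihood is conjugate: the posterior is Gamma(α + ΣXᵢ, β + n).
Sum of counts S = 31 over n = 7 pages.
Posterior: Gamma(α+S, β+n) = Gamma(5.8+31, 5.5+7) = Gamma(36.8, 12.5).
The predictive distribution for one future period is NegBinom with mean α/β = 2.9440.

2.9440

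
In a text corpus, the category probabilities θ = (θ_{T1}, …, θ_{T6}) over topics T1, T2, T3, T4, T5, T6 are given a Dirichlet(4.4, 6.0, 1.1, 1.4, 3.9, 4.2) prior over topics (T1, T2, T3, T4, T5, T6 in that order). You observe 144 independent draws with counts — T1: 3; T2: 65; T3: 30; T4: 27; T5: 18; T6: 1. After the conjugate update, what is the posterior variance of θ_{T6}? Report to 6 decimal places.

0.000184

The Dirichlet prior is conjugate to the Multinomial likelihood: each posterior αⱼ = prior αⱼ + observed count nⱼ.
Posterior concentration: (7.4, 71.0, 31.1, 28.4, 21.9, 5.2), total = 165.0.
Var[θ_j] = α_j(Σα−α_j)/((Σα)²(Σα+1)) = 5.2·159.8/(165.0²·166.0) = 0.000184.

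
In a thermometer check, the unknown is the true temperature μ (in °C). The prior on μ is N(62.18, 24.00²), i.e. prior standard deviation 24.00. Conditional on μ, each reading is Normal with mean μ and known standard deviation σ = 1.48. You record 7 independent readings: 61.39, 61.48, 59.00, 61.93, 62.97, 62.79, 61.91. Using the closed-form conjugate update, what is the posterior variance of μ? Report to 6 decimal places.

0.312744

For Normal data with known variance σ², a Normal(μ₀, σ₀²) prior on μ is conjugate. Posterior precision = 1/σ₀² + n/σ²; posterior mean is the precision-weighted average of μ₀ and x̄.
σ₀² = 24.00² = 576, σ² = 1.48² = 2.1904; σ² + n·σ₀² = 2.1904 + 7·576 = 4034.1904.
Posterior precision = 1/σ₀² + n/σ² = 1/576 + 7/2.1904 = (σ² + n·σ₀²)/(σ₀²σ²) = 4034.1904/(576·2.1904); posterior variance σₙ² = σ₀²σ²/(σ² + n·σ₀²) = 576·2.1904/4034.1904 = 0.312744.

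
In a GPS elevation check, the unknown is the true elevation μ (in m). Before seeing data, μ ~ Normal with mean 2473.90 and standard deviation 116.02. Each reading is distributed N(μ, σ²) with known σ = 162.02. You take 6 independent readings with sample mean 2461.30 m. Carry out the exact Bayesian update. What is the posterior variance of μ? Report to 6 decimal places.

3301.878363

For Normal data with known variance σ², a Normal(μ₀, σ₀²) prior on μ is conjugate. Posterior precision = 1/σ₀² + n/σ²; posterior mean is the precision-weighted average of μ₀ and x̄.
σ₀² = 116.02² = 13460.6404, σ² = 162.02² = 26250.4804; σ² + n·σ₀² = 26250.4804 + 6·13460.6404 = 107014.3228.
Posterior precision = 1/σ₀² + n/σ² = 1/13460.6404 + 6/26250.4804 = (σ² + n·σ₀²)/(σ₀²σ²) = 107014.3228/(13460.6404·26250.4804); posterior variance σₙ² = σ₀²σ²/(σ² + n·σ₀²) = 13460.6404·26250.4804/107014.3228 = 3301.878363.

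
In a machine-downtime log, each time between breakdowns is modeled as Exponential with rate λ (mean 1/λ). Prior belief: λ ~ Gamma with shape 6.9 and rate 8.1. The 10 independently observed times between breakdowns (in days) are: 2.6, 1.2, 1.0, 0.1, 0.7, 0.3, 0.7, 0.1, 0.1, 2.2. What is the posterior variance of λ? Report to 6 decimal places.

With a Gamma(shape α, rate β) prior on the exponential rate λ, the posterior after n observations with total T = Σxᵢ is Gamma(α+n, β+T).
Sum of observations T = 9.0 days; n = 10.
Posterior: Gamma(6.9+10, 8.1+9.0) = Gamma(16.9, 17.1).
Var = α/β² = 0.057796.

0.057796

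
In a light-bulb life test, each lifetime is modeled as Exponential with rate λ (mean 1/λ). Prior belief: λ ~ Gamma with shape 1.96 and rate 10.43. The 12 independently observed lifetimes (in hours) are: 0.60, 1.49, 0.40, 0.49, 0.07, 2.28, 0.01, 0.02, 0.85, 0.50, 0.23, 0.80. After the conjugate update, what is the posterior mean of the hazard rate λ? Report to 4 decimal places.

With a Gamma(shape α, rate β) prior on the exponential rate λ, the posterior after n observations with total T = Σxᵢ is Gamma(α+n, β+T).
Sum of observations T = 7.74 hours; n = 12.
Posterior: Gamma(1.96+12, 10.43+7.74) = Gamma(13.96, 18.17).
Posterior mean of λ = α/β = 13.96/18.17 = 0.7683.

0.7683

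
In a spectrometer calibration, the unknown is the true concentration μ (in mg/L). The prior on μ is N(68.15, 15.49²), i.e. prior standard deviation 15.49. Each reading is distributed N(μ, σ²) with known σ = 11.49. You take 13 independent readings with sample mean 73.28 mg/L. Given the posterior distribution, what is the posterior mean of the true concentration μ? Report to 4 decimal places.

For Normal data with known variance σ², a Normal(μ₀, σ₀²) prior on μ is conjugate. Posterior precision = 1/σ₀² + n/σ²; posterior mean is the precision-weighted average of μ₀ and x̄.
n·x̄ = 13·73.28 = 952.64.
σ₀² = 15.49² = 239.9401, σ² = 11.49² = 132.0201; σ² + n·σ₀² = 132.0201 + 13·239.9401 = 3251.2414.
Posterior mean = (μ₀/σ₀² + n·x̄/σ²)/(1/σ₀² + n/σ²) = (σ²·μ₀ + σ₀²·n·x̄)/(σ² + n·σ₀²) = (132.0201·68.15 + 239.9401·952.64)/3251.2414 = 237573.706679/3251.2414 = 73.0717.

73.0717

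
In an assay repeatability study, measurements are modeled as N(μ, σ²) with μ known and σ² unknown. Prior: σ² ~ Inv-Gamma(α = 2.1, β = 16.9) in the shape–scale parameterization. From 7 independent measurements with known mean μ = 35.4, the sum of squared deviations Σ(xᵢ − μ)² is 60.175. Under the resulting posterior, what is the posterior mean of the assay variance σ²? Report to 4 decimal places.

10.2147

With known mean μ and an Inverse-Gamma(α, β) prior on σ², the Normal likelihood is conjugate: posterior is Inv-Gamma(α + n/2, β + Σ(xᵢ−μ)²/2).
Posterior: Inv-Gamma(2.1 + 7/2, 16.9 + 60.175/2) = Inv-Gamma(5.60, 46.9875).
E[σ²|data] = β/(α−1) = 46.9875/4.60 = 10.2147.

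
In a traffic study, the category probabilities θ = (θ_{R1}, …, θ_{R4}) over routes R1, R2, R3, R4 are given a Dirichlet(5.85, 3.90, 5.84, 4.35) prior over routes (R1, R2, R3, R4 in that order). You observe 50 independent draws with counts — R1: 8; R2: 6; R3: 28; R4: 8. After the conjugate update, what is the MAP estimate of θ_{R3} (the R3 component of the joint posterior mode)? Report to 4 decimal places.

The Dirichlet prior is conjugate to the Multinomial likelihood: each posterior αⱼ = prior αⱼ + observed count nⱼ.
Posterior concentration: (13.85, 9.90, 33.84, 12.35), total = 69.94.
Joint mode component: (α_{R3}−1)/(Σα−K) = 32.84/65.94 = 0.4980.

0.4980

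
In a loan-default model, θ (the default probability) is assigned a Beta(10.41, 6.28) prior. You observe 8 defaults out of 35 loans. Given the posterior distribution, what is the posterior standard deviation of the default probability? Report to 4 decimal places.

The Beta prior is conjugate to a Binomial/Bernoulli likelihood; the update adds successes to α and failures to β.
Posterior: Beta(α+k, β+n−k) = Beta(10.41+8, 6.28+27) = Beta(18.41, 33.28).
Var = αβ/((α+β)²(α+β+1)) = 18.41·33.28/(51.69²·52.69) = 0.00435207; SD = √0.00435207 = 0.0660.

0.0660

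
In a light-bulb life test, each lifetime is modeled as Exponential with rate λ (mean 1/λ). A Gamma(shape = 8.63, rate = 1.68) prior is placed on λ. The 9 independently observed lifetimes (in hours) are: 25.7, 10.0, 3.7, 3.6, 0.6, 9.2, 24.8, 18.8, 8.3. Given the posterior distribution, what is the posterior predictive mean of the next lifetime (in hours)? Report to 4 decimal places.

With a Gamma(shape α, rate β) prior on the exponential rate λ, the posterior after n observations with total T = Σxᵢ is Gamma(α+n, β+T).
Sum of observations T = 104.7 hours; n = 9.
Posterior: Gamma(8.63+9, 1.68+104.7) = Gamma(17.63, 106.38).
The predictive distribution for the next observation is Lomax; its mean is β/(α−1) = 106.38/16.63 = 6.3969.

6.3969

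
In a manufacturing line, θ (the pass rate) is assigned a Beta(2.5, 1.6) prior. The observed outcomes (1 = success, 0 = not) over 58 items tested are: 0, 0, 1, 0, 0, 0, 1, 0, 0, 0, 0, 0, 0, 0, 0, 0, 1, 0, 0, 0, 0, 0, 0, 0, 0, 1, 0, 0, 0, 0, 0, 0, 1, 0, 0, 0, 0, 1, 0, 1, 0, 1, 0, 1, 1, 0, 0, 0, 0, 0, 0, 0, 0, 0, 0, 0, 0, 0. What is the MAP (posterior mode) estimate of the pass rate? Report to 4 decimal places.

0.1913

The Beta prior is conjugate to a Binomial/Bernoulli likelihood; the update adds successes to α and failures to β.
Posterior: Beta(α+k, β+n−k) = Beta(2.5+10, 1.6+48) = Beta(12.5, 49.6).
Mode of Beta(a,b) for a,b>1 is (a−1)/(a+b−2) = 11.5/60.1 = 0.1913.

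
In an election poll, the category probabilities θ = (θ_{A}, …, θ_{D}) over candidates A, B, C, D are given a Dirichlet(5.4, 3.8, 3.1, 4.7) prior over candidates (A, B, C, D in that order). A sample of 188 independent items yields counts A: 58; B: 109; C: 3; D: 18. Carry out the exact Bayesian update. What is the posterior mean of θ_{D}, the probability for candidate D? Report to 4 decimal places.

0.1107

The Dirichlet prior is conjugate to the Multinomial likelihood: each posterior αⱼ = prior αⱼ + observed count nⱼ.
Posterior concentration: (63.4, 112.8, 6.1, 22.7), total = 205.0.
E[θ_{D}|data] = α_{D}/Σα = 22.7/205.0 = 0.1107.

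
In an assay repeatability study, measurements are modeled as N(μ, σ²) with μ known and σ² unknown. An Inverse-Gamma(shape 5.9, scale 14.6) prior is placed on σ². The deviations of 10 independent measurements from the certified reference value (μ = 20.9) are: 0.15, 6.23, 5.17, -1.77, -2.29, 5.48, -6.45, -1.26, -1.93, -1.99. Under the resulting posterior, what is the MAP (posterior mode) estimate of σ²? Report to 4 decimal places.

With known mean μ and an Inverse-Gamma(α, β) prior on σ², the Normal likelihood is conjugate: posterior is Inv-Gamma(α + n/2, β + Σ(xᵢ−μ)²/2).
Σ(xᵢ−μ)² = (0.15)² + (6.23)² + (5.17)² + (-1.77)² + (-2.29)² + (5.48)² + (-6.45)² + (-1.26)² + (-1.93)² + (-1.99)² = 154.8468.
Posterior: Inv-Gamma(5.9 + 10/2, 14.6 + 154.8468/2) = Inv-Gamma(10.90, 92.02340).
Mode = β/(α+1) = 92.02340/11.90 = 7.7331.

7.7331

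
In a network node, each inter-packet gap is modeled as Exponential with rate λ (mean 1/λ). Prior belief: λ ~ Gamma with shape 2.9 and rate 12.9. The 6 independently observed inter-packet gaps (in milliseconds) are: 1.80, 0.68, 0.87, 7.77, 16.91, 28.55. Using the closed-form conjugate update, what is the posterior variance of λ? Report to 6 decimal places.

0.001844

With a Gamma(shape α, rate β) prior on the exponential rate λ, the posterior after n observations with total T = Σxᵢ is Gamma(α+n, β+T).
Sum of observations T = 56.58 milliseconds; n = 6.
Posterior: Gamma(2.9+6, 12.9+56.58) = Gamma(8.9, 69.48).
Var = α/β² = 0.001844.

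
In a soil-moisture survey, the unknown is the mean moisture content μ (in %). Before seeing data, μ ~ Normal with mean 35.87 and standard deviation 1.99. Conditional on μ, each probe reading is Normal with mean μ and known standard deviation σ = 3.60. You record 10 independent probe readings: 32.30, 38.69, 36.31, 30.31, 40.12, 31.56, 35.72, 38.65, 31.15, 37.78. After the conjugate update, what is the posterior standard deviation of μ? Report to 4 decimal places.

0.9882

For Normal data with known variance σ², a Normal(μ₀, σ₀²) prior on μ is conjugate. Posterior precision = 1/σ₀² + n/σ²; posterior mean is the precision-weighted average of μ₀ and x̄.
σ₀² = 1.99² = 3.9601, σ² = 3.60² = 12.96; σ² + n·σ₀² = 12.96 + 10·3.9601 = 52.561.
Posterior precision = 1/σ₀² + n/σ² = 1/3.9601 + 10/12.96 = (σ² + n·σ₀²)/(σ₀²σ²) = 52.561/(3.9601·12.96); posterior variance σₙ² = σ₀²σ²/(σ² + n·σ₀²) = 3.9601·12.96/52.561 = 0.976444.
Posterior SD = √σₙ² = √(3.9601·12.96/52.561) = 0.9882.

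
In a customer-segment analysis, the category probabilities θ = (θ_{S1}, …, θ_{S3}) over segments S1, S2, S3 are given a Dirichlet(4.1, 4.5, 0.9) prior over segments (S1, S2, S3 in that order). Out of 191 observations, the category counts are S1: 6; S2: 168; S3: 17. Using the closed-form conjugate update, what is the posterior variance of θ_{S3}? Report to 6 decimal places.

The Dirichlet prior is conjugate to the Multinomial likelihood: each posterior αⱼ = prior αⱼ + observed count nⱼ.
Posterior concentration: (10.1, 172.5, 17.9), total = 200.5.
Var[θ_j] = α_j(Σα−α_j)/((Σα)²(Σα+1)) = 17.9·182.6/(200.5²·201.5) = 0.000404.

0.000404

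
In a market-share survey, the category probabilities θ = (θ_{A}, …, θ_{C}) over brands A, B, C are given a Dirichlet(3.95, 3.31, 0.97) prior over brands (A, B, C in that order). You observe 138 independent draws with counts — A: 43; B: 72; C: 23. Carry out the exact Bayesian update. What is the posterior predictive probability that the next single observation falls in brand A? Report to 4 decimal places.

0.3211

The Dirichlet prior is conjugate to the Multinomial likelihood: each posterior αⱼ = prior αⱼ + observed count nⱼ.
Posterior concentration: (46.95, 75.31, 23.97), total = 146.23.
P(next = A | data) = α_{A}/Σα = 0.3211.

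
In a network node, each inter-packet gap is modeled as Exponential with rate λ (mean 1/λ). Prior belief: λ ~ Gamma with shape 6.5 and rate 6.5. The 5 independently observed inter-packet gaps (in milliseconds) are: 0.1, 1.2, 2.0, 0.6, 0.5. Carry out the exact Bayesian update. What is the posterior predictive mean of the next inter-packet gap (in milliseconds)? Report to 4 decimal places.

1.0381

With a Gamma(shape α, rate β) prior on the exponential rate λ, the posterior after n observations with total T = Σxᵢ is Gamma(α+n, β+T).
Sum of observations T = 4.4 milliseconds; n = 5.
Posterior: Gamma(6.5+5, 6.5+4.4) = Gamma(11.5, 10.9).
The predictive distribution for the next observation is Lomax; its mean is β/(α−1) = 10.9/10.5 = 1.0381.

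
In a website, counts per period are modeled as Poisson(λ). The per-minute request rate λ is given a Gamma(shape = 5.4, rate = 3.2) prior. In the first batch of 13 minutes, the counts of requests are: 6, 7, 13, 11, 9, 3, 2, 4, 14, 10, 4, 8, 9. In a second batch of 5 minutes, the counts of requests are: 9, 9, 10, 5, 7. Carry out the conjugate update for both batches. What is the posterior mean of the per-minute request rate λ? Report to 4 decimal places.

With a Gamma(shape α, rate β) prior, the Poisson likelihood is conjugate: the posterior is Gamma(α + ΣXᵢ, β + n).
Batch 1: sum of counts S = 100 over n = 13 minutes.
After batch 1: Gamma(α+S, β+n) = Gamma(5.4+100, 3.2+13) = Gamma(105.4, 16.2).
Batch 2: sum of counts S = 40 over n = 5 minutes.
After batch 2: Gamma(α+S, β+n) = Gamma(105.4+40, 16.2+5) = Gamma(145.4, 21.2).
Posterior mean = α/β = 145.4/21.2 = 6.8585.

6.8585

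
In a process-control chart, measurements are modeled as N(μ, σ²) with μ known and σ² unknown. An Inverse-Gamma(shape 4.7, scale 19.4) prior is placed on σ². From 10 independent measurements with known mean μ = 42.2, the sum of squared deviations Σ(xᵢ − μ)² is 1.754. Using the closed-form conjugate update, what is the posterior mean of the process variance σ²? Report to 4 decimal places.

2.3307

With known mean μ and an Inverse-Gamma(α, β) prior on σ², the Normal likelihood is conjugate: posterior is Inv-Gamma(α + n/2, β + Σ(xᵢ−μ)²/2).
Posterior: Inv-Gamma(4.7 + 10/2, 19.4 + 1.754/2) = Inv-Gamma(9.70, 20.2770).
E[σ²|data] = β/(α−1) = 20.2770/8.70 = 2.3307.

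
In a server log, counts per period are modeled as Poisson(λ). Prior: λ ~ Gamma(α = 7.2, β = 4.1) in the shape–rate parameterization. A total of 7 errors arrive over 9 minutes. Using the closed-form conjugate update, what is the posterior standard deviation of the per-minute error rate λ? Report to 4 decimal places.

0.2877

With a Gamma(shape α, rate β) prior, the Poisson likelihood is conjugate: the posterior is Gamma(α + ΣXᵢ, β + n).
Posterior: Gamma(α+S, β+n) = Gamma(7.2+7, 4.1+9) = Gamma(14.2, 13.1).
SD = √α/β = √14.2/13.1 = 0.2877.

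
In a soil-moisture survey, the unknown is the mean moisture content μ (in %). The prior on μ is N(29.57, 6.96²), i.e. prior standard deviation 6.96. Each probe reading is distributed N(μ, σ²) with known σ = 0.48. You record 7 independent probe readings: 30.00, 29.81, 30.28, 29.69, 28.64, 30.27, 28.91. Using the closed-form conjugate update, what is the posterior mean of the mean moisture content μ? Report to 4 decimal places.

29.6571

For Normal data with known variance σ², a Normal(μ₀, σ₀²) prior on μ is conjugate. Posterior precision = 1/σ₀² + n/σ²; posterior mean is the precision-weighted average of μ₀ and x̄.
Σxᵢ = 30.00 + 29.81 + 30.28 + 29.69 + 28.64 + 30.27 + 28.91 = 207.6, so n·x̄ = 207.6.
σ₀² = 6.96² = 48.4416, σ² = 0.48² = 0.2304; σ² + n·σ₀² = 0.2304 + 7·48.4416 = 339.3216.
Posterior mean = (μ₀/σ₀² + n·x̄/σ²)/(1/σ₀² + n/σ²) = (σ²·μ₀ + σ₀²·n·x̄)/(σ² + n·σ₀²) = (0.2304·29.57 + 48.4416·207.6)/339.3216 = 10063.289088/339.3216 = 29.6571.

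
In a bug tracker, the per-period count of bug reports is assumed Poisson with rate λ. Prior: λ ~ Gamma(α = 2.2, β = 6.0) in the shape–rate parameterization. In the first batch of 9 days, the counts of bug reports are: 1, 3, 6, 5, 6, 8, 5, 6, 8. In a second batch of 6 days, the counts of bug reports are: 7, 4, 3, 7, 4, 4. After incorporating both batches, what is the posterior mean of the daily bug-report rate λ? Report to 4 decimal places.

3.7714

With a Gamma(shape α, rate β) prior, the Poisson likelihood is conjugate: the posterior is Gamma(α + ΣXᵢ, β + n).
Batch 1: sum of counts S = 48 over n = 9 days.
After batch 1: Gamma(α+S, β+n) = Gamma(2.2+48, 6.0+9) = Gamma(50.2, 15.0).
Batch 2: sum of counts S = 29 over n = 6 days.
After batch 2: Gamma(α+S, β+n) = Gamma(50.2+29, 15.0+6) = Gamma(79.2, 21.0).
Posterior mean = α/β = 79.2/21.0 = 3.7714.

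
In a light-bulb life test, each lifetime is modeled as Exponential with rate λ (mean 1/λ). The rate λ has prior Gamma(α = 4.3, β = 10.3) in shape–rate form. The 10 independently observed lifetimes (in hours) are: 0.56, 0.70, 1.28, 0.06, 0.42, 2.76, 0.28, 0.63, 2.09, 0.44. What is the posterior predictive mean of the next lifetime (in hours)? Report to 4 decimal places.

With a Gamma(shape α, rate β) prior on the exponential rate λ, the posterior after n observations with total T = Σxᵢ is Gamma(α+n, β+T).
Sum of observations T = 9.22 hours; n = 10.
Posterior: Gamma(4.3+10, 10.3+9.22) = Gamma(14.3, 19.52).
The predictive distribution for the next observation is Lomax; its mean is β/(α−1) = 19.52/13.3 = 1.4677.

1.4677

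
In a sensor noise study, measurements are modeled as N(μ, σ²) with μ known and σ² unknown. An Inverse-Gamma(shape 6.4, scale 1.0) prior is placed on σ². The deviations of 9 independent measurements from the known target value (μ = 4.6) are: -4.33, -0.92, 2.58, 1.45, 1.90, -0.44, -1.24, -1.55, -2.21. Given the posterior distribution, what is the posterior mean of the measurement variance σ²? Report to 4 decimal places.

With known mean μ and an Inverse-Gamma(α, β) prior on σ², the Normal likelihood is conjugate: posterior is Inv-Gamma(α + n/2, β + Σ(xᵢ−μ)²/2).
Σ(xᵢ−μ)² = (-4.33)² + (-0.92)² + (2.58)² + (1.45)² + (1.90)² + (-0.44)² + (-1.24)² + (-1.55)² + (-2.21)² = 40.9820.
Posterior: Inv-Gamma(6.4 + 9/2, 1.0 + 40.9820/2) = Inv-Gamma(10.90, 21.49100).
E[σ²|data] = β/(α−1) = 21.49100/9.90 = 2.1708.

2.1708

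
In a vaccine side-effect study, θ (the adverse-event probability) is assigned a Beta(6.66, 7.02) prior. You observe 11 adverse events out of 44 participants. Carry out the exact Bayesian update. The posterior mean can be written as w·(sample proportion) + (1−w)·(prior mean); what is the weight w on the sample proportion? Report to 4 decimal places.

0.7628

The Beta prior is conjugate to a Binomial/Bernoulli likelihood; the update adds successes to α and failures to β.
Posterior mean = (α₀+k)/(α₀+β₀+n) = [n/(α₀+β₀+n)]·(k/n) + [(α₀+β₀)/(α₀+β₀+n)]·α₀/(α₀+β₀), so only n and the prior enter the weight.
The weight on the data is w = n/(α₀+β₀+n) = 44/(6.66+7.02+44) = 44/57.68 = 0.7628.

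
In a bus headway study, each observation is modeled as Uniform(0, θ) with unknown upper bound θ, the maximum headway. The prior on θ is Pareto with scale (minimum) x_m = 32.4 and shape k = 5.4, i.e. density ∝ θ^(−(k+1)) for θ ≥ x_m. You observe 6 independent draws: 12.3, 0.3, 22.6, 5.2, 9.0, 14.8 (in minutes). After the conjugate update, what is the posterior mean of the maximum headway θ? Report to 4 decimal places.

35.5154

A Pareto(scale x_m, shape k) prior on the upper bound θ of Uniform(0, θ) is conjugate: posterior is Pareto(max(x_m, max xᵢ), k + n).
Sample maximum = 22.6; prior scale x_m = 32.4 → posterior scale = max = 32.4.
Posterior shape = 5.4 + 6 = 11.4.
E[θ|data] = k·x_m/(k−1) = 11.4·32.4/10.4 = 35.5154.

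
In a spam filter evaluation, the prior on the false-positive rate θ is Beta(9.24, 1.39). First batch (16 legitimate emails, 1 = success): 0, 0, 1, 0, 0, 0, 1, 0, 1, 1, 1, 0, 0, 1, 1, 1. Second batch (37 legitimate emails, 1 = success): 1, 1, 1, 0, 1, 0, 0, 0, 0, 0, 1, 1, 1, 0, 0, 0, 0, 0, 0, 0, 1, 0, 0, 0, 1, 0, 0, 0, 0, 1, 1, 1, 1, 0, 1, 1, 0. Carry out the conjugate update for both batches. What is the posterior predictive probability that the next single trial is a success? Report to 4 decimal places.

0.5067

The Beta prior is conjugate to a Binomial/Bernoulli likelihood; the update adds successes to α and failures to β.
After batch 1: Beta(9.24+8, 1.39+8) = Beta(17.24, 9.39).
After batch 2: Beta(17.24+15, 9.39+22) = Beta(32.24, 31.39).
For a single future Bernoulli trial, P(success | data) = α/(α+β) = 0.5067.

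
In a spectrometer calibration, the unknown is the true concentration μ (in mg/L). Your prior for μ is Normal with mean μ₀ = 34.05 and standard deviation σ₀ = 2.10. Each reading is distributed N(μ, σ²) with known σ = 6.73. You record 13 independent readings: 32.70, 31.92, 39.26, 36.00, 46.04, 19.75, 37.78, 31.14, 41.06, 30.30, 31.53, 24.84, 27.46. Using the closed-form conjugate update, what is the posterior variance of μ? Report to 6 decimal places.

1.946366

For Normal data with known variance σ², a Normal(μ₀, σ₀²) prior on μ is conjugate. Posterior precision = 1/σ₀² + n/σ²; posterior mean is the precision-weighted average of μ₀ and x̄.
σ₀² = 2.10² = 4.41, σ² = 6.73² = 45.2929; σ² + n·σ₀² = 45.2929 + 13·4.41 = 102.6229.
Posterior precision = 1/σ₀² + n/σ² = 1/4.41 + 13/45.2929 = (σ² + n·σ₀²)/(σ₀²σ²) = 102.6229/(4.41·45.2929); posterior variance σₙ² = σ₀²σ²/(σ² + n·σ₀²) = 4.41·45.2929/102.6229 = 1.946366.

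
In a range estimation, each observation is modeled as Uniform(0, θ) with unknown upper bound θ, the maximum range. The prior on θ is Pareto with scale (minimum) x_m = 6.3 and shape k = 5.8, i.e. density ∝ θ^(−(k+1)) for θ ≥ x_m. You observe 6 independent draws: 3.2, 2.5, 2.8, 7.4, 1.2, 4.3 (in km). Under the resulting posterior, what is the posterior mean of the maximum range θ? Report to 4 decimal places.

8.0852

A Pareto(scale x_m, shape k) prior on the upper bound θ of Uniform(0, θ) is conjugate: posterior is Pareto(max(x_m, max xᵢ), k + n).
Sample maximum = 7.4; prior scale x_m = 6.3 → posterior scale = max = 7.4.
Posterior shape = 5.8 + 6 = 11.8.
E[θ|data] = k·x_m/(k−1) = 11.8·7.4/10.8 = 8.0852.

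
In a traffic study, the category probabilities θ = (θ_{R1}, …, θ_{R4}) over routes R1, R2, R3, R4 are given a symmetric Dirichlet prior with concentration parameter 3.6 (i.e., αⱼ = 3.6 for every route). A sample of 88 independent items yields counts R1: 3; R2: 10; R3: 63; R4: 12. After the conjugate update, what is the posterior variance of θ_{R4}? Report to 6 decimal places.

0.001249

The Dirichlet prior is conjugate to the Multinomial likelihood: each posterior αⱼ = prior αⱼ + observed count nⱼ.
Posterior concentration: (6.6, 13.6, 66.6, 15.6), total = 102.4.
Var[θ_j] = α_j(Σα−α_j)/((Σα)²(Σα+1)) = 15.6·86.8/(102.4²·103.4) = 0.001249.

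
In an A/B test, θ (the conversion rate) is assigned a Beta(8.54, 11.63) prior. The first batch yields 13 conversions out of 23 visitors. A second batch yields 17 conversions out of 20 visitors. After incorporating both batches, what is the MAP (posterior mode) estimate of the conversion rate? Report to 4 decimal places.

The Beta prior is conjugate to a Binomial/Bernoulli likelihood; the update adds successes to α and failures to β.
After batch 1: Beta(8.54+13, 11.63+10) = Beta(21.54, 21.63).
After batch 2: Beta(21.54+17, 21.63+3) = Beta(38.54, 24.63).
Mode of Beta(a,b) for a,b>1 is (a−1)/(a+b−2) = 37.54/61.17 = 0.6137.

0.6137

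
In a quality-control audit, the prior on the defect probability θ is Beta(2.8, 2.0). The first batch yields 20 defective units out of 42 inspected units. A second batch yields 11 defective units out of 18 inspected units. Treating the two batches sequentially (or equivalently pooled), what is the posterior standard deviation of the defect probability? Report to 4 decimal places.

0.0616

The Beta prior is conjugate to a Binomial/Bernoulli likelihood; the update adds successes to α and failures to β.
After batch 1: Beta(2.8+20, 2.0+22) = Beta(22.8, 24.0).
After batch 2: Beta(22.8+11, 24.0+7) = Beta(33.8, 31.0).
Var = αβ/((α+β)²(α+β+1)) = 33.8·31.0/(64.8²·65.8) = 0.00379230; SD = √0.00379230 = 0.0616.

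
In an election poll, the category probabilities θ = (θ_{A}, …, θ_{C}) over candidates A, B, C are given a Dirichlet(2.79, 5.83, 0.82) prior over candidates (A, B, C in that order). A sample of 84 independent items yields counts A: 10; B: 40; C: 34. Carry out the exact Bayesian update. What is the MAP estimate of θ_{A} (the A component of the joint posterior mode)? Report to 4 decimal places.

The Dirichlet prior is conjugate to the Multinomial likelihood: each posterior αⱼ = prior αⱼ + observed count nⱼ.
Posterior concentration: (12.79, 45.83, 34.82), total = 93.44.
Joint mode component: (α_{A}−1)/(Σα−K) = 11.79/90.44 = 0.1304.

0.1304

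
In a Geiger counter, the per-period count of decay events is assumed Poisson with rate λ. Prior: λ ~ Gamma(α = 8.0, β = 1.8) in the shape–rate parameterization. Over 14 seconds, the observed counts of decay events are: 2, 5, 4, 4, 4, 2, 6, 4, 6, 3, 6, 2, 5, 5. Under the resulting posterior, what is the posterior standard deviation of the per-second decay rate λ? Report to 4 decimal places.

With a Gamma(shape α, rate β) prior, the Poisson likelihood is conjugate: the posterior is Gamma(α + ΣXᵢ, β + n).
Sum of counts S = 58 over n = 14 seconds.
Posterior: Gamma(α+S, β+n) = Gamma(8.0+58, 1.8+14) = Gamma(66.0, 15.8).
SD = √α/β = √66.0/15.8 = 0.5142.

0.5142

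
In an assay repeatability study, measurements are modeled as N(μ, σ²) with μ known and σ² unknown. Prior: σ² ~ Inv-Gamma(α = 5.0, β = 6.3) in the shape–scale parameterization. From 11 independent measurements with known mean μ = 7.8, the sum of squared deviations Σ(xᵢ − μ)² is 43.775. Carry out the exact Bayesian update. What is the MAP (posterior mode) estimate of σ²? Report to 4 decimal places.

With known mean μ and an Inverse-Gamma(α, β) prior on σ², the Normal likelihood is conjugate: posterior is Inv-Gamma(α + n/2, β + Σ(xᵢ−μ)²/2).
Posterior: Inv-Gamma(5.0 + 11/2, 6.3 + 43.775/2) = Inv-Gamma(10.50, 28.1875).
Mode = β/(α+1) = 28.1875/11.50 = 2.4511.

2.4511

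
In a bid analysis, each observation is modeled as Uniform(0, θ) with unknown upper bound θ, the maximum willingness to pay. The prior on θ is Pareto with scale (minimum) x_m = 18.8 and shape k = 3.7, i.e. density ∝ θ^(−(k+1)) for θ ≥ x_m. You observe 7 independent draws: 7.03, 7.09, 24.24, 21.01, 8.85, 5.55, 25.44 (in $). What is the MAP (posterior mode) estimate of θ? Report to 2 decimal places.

A Pareto(scale x_m, shape k) prior on the upper bound θ of Uniform(0, θ) is conjugate: posterior is Pareto(max(x_m, max xᵢ), k + n).
Sample maximum = 25.44; prior scale x_m = 18.8 → posterior scale = max = 25.44.
Posterior shape = 3.7 + 7 = 10.7.
The Pareto density is decreasing on [x_m, ∞), so the mode is x_m = 25.44.

25.44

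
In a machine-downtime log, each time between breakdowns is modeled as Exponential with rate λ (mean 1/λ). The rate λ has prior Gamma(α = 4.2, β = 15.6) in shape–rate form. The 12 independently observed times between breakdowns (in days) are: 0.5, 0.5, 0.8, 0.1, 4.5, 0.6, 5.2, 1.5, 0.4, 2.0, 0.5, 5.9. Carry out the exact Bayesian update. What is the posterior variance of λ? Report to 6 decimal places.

With a Gamma(shape α, rate β) prior on the exponential rate λ, the posterior after n observations with total T = Σxᵢ is Gamma(α+n, β+T).
Sum of observations T = 22.5 days; n = 12.
Posterior: Gamma(4.2+12, 15.6+22.5) = Gamma(16.2, 38.1).
Var = α/β² = 0.011160.

0.011160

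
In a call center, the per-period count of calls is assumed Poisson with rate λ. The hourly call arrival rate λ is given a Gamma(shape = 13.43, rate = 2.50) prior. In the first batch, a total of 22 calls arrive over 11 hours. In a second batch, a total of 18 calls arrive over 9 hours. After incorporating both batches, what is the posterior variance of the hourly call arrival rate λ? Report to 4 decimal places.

0.1055

With a Gamma(shape α, rate β) prior, the Poisson likelihood is conjugate: the posterior is Gamma(α + ΣXᵢ, β + n).
After batch 1: Gamma(α+S, β+n) = Gamma(13.43+22, 2.50+11) = Gamma(35.43, 13.50).
After batch 2: Gamma(α+S, β+n) = Gamma(35.43+18, 13.50+9) = Gamma(53.43, 22.50).
Var = α/β² = 53.43/22.50² = 0.1055.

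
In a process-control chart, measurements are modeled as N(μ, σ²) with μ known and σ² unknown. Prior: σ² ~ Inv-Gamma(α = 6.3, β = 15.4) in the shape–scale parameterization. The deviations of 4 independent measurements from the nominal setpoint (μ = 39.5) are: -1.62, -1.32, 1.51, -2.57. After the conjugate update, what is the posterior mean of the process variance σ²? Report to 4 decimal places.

3.0172

With known mean μ and an Inverse-Gamma(α, β) prior on σ², the Normal likelihood is conjugate: posterior is Inv-Gamma(α + n/2, β + Σ(xᵢ−μ)²/2).
Σ(xᵢ−μ)² = (-1.62)² + (-1.32)² + (1.51)² + (-2.57)² = 13.2518.
Posterior: Inv-Gamma(6.3 + 4/2, 15.4 + 13.2518/2) = Inv-Gamma(8.30, 22.02590).
E[σ²|data] = β/(α−1) = 22.02590/7.30 = 3.0172.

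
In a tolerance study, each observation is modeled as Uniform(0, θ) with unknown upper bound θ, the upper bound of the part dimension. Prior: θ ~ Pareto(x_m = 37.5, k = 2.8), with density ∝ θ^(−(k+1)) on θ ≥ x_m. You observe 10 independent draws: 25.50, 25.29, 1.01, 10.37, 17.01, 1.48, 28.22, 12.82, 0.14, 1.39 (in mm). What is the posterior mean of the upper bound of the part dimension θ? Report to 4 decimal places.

40.6780

A Pareto(scale x_m, shape k) prior on the upper bound θ of Uniform(0, θ) is conjugate: posterior is Pareto(max(x_m, max xᵢ), k + n).
Sample maximum = 28.22; prior scale x_m = 37.5 → posterior scale = max = 37.50.
Posterior shape = 2.8 + 10 = 12.8.
E[θ|data] = k·x_m/(k−1) = 12.8·37.50/11.8 = 40.6780.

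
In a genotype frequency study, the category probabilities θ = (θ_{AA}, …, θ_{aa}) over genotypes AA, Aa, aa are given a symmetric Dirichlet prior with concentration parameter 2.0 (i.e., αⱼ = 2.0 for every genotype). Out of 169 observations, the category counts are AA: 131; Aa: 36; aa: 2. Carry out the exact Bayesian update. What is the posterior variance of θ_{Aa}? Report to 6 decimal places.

The Dirichlet prior is conjugate to the Multinomial likelihood: each posterior αⱼ = prior αⱼ + observed count nⱼ.
Posterior concentration: (133.0, 38.0, 4.0), total = 175.0.
Var[θ_j] = α_j(Σα−α_j)/((Σα)²(Σα+1)) = 38.0·137.0/(175.0²·176.0) = 0.000966.

0.000966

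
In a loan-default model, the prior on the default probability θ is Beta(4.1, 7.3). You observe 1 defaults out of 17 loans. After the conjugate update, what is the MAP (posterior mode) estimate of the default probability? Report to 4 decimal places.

0.1553

The Beta prior is conjugate to a Binomial/Bernoulli likelihood; the update adds successes to α and failures to β.
Posterior: Beta(α+k, β+n−k) = Beta(4.1+1, 7.3+16) = Beta(5.1, 23.3).
Mode of Beta(a,b) for a,b>1 is (a−1)/(a+b−2) = 4.1/26.4 = 0.1553.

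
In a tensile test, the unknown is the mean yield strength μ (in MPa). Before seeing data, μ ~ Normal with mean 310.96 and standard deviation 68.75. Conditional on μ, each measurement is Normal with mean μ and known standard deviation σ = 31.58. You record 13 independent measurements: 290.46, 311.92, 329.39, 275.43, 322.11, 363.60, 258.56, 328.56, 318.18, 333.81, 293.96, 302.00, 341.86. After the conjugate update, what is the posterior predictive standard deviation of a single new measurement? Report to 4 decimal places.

32.7534

For Normal data with known variance σ², a Normal(μ₀, σ₀²) prior on μ is conjugate. Posterior precision = 1/σ₀² + n/σ²; posterior mean is the precision-weighted average of μ₀ and x̄.
σ₀² = 68.75² = 4726.5625, σ² = 31.58² = 997.2964; σ² + n·σ₀² = 997.2964 + 13·4726.5625 = 62442.6089.
Posterior precision = 1/σ₀² + n/σ² = 1/4726.5625 + 13/997.2964 = (σ² + n·σ₀²)/(σ₀²σ²) = 62442.6089/(4726.5625·997.2964); posterior variance σₙ² = σ₀²σ²/(σ² + n·σ₀²) = 4726.5625·997.2964/62442.6089 = 75.489859.
Predictive variance for one new observation = σₙ² + σ² = 4726.5625·997.2964/62442.6089 + 997.2964 = σ²·(σ₀² + 62442.6089)/62442.6089 = 997.2964·67169.1714/62442.6089 = 1072.786259; SD = √(997.2964·67169.1714/62442.6089) = 32.7534.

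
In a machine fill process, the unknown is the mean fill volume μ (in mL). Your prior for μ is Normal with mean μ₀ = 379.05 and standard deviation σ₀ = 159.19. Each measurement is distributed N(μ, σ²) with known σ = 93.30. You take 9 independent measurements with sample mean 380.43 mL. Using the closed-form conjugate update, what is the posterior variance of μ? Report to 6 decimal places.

For Normal data with known variance σ², a Normal(μ₀, σ₀²) prior on μ is conjugate. Posterior precision = 1/σ₀² + n/σ²; posterior mean is the precision-weighted average of μ₀ and x̄.
σ₀² = 159.19² = 25341.4561, σ² = 93.30² = 8704.89; σ² + n·σ₀² = 8704.89 + 9·25341.4561 = 236777.9949.
Posterior precision = 1/σ₀² + n/σ² = 1/25341.4561 + 9/8704.89 = (σ² + n·σ₀²)/(σ₀²σ²) = 236777.9949/(25341.4561·8704.89); posterior variance σₙ² = σ₀²σ²/(σ² + n·σ₀²) = 25341.4561·8704.89/236777.9949 = 931.651558.

931.651558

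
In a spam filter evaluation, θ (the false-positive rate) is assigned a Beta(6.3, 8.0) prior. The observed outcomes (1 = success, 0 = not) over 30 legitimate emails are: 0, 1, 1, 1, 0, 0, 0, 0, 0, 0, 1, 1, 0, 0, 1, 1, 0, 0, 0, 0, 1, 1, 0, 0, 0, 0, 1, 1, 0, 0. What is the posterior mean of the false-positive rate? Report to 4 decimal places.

The Beta prior is conjugate to a Binomial/Bernoulli likelihood; the update adds successes to α and failures to β.
Posterior: Beta(α+k, β+n−k) = Beta(6.3+11, 8.0+19) = Beta(17.3, 27.0).
Posterior mean = α/(α+β) = 17.3/44.3 = 0.3905.

0.3905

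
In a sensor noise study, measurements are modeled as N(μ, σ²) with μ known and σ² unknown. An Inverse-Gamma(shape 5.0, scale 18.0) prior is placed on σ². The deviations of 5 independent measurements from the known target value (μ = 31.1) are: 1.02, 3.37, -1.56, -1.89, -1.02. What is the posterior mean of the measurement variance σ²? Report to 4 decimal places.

With known mean μ and an Inverse-Gamma(α, β) prior on σ², the Normal likelihood is conjugate: posterior is Inv-Gamma(α + n/2, β + Σ(xᵢ−μ)²/2).
Σ(xᵢ−μ)² = (1.02)² + (3.37)² + (-1.56)² + (-1.89)² + (-1.02)² = 19.4434.
Posterior: Inv-Gamma(5.0 + 5/2, 18.0 + 19.4434/2) = Inv-Gamma(7.50, 27.72170).
E[σ²|data] = β/(α−1) = 27.72170/6.50 = 4.2649.

4.2649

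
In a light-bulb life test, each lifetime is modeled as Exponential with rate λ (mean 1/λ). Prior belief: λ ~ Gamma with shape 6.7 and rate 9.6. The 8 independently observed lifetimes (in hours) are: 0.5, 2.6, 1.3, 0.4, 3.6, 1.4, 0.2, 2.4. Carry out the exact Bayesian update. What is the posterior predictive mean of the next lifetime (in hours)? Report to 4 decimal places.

With a Gamma(shape α, rate β) prior on the exponential rate λ, the posterior after n observations with total T = Σxᵢ is Gamma(α+n, β+T).
Sum of observations T = 12.4 hours; n = 8.
Posterior: Gamma(6.7+8, 9.6+12.4) = Gamma(14.7, 22.0).
The predictive distribution for the next observation is Lomax; its mean is β/(α−1) = 22.0/13.7 = 1.6058.

1.6058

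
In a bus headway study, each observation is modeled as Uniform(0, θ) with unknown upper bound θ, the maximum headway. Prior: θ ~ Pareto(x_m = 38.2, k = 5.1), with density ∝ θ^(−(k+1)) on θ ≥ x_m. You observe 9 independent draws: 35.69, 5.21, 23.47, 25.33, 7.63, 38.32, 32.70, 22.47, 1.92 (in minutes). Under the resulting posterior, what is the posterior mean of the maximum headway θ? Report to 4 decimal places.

41.2452

A Pareto(scale x_m, shape k) prior on the upper bound θ of Uniform(0, θ) is conjugate: posterior is Pareto(max(x_m, max xᵢ), k + n).
Sample maximum = 38.32; prior scale x_m = 38.2 → posterior scale = max = 38.32.
Posterior shape = 5.1 + 9 = 14.1.
E[θ|data] = k·x_m/(k−1) = 14.1·38.32/13.1 = 41.2452.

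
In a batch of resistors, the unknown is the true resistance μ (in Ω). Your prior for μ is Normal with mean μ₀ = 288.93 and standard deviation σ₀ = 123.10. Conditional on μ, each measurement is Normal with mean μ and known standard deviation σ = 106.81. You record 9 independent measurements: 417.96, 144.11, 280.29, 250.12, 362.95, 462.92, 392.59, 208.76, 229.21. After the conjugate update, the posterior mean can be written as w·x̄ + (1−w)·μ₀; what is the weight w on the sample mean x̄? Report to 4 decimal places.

For Normal data with known variance σ², a Normal(μ₀, σ₀²) prior on μ is conjugate. Posterior precision = 1/σ₀² + n/σ²; posterior mean is the precision-weighted average of μ₀ and x̄.
σ₀² = 123.10² = 15153.61, σ² = 106.81² = 11408.3761. Prior precision 1/σ₀² = 1/15153.61; data precision n/σ² = 9/11408.3761.
w = (n/σ²)/(1/σ₀² + n/σ²) = n·σ₀²/(σ² + n·σ₀²) = 9·15153.61/(11408.3761 + 9·15153.61) = 136382.49/147790.8661 = 0.9228.

0.9228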